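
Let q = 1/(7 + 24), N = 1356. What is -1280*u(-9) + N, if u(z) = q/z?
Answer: 379604/279 ≈ 1360.6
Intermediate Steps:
q = 1/31 ≈ 0.032258
u(z) = 1/(31*z)
-1280*u(-9) + N = -1280/(31*(-9)) + 1356 = -1280*(-1)/(31*9) + 1356 = -1280*(-1/279) + 1356 = 1280/279 + 1356 = 379604/279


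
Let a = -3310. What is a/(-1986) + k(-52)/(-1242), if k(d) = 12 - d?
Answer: 1003/621 ≈ 1.6151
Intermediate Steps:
a/(-1986) + k(-52)/(-1242) = -3310/(-1986) + (12 - 1*(-52))/(-1242) = -3310*(-1/1986) + (12 + 52)*(-1/1242) = 5/3 + 64*(-1/1242) = 5/3 - 32/621 = 1003/621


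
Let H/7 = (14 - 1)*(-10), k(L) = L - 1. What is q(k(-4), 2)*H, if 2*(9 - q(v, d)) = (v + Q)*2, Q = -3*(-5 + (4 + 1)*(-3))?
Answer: 41860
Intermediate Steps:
k(L) = -1 + L
H = -910 (H = 7*((14 - 1)*(-10)) = 7*(13*(-10)) = 7*(-130) = -910)
Q = 60 (Q = -3*(-5 + 5*(-3)) = -3*(-5 - 15) = -3*(-20) = 60)
q(v, d) = -51 - v (q(v, d) = 9 - (v + 60)*2/2 = 9 - (60 + v)*2/2 = 9 - (120 + 2*v)/2 = 9 + (-60 - v) = -51 - v)
q(k(-4), 2)*H = (-51 - (-1 - 4))*(-910) = (-51 - 1*(-5))*(-910) = (-51 + 5)*(-910) = -46*(-910) = 41860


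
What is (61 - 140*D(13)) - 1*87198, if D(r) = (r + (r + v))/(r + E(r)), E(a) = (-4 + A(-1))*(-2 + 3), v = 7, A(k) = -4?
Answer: -88061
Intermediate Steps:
E(a) = -8 (E(a) = (-4 - 4)*(-2 + 3) = -8*1 = -8)
D(r) = (7 + 2*r)/(-8 + r) (D(r) = (r + (r + 7))/(r - 8) = (r + (7 + r))/(-8 + r) = (7 + 2*r)/(-8 + r))
(61 - 140*D(13)) - 1*87198 = (61 - 140*(7 + 2*13)/(-8 + 13)) - 1*87198 = (61 - 140*(7 + 26)/5) - 87198 = (61 - 28*33) - 87198 = (61 - 140*33/5) - 87198 = (61 - 924) - 87198 = -863 - 87198 = -88061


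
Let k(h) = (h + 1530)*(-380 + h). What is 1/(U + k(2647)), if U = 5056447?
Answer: 1/14525706 ≈ 6.8844e-8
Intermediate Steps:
k(h) = (-380 + h)*(1530 + h) (k(h) = (1530 + h)*(-380 + h) = (-380 + h)*(1530 + h))
1/(U + k(2647)) = 1/(5056447 + (-581400 + 2647**2 + 1150*2647)) = 1/(5056447 + (-581400 + 7006609 + 3044050)) = 1/(5056447 + 9469259) = 1/14525706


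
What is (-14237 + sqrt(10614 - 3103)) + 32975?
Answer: 18738 + sqrt(7511) ≈ 18825.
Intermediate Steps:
(-14237 + sqrt(10614 - 3103)) + 32975 = (-14237 + sqrt(7511)) + 32975 = 18738 + sqrt(7511)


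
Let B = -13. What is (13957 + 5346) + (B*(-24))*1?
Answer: 19615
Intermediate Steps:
(13957 + 5346) + (B*(-24))*1 = (13957 + 5346) - 13*(-24)*1 = 19303 + 312*1 = 19303 + 312 = 19615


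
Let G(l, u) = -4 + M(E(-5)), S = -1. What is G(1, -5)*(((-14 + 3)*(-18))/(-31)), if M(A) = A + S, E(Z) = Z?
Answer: 1980/31 ≈ 63.871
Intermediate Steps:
M(A) = -1 + A (M(A) = A - 1 = -1 + A)
G(l, u) = -10 (G(l, u) = -4 + (-1 - 5) = -4 - 6 = -10)
G(1, -5)*(((-14 + 3)*(-18))/(-31)) = -10*(-14 + 3)*(-18)/(-31) = -10*(-11*(-18))*(-1)/31 = -1980*(-1)/31 = -10*(-198/31) = 1980/31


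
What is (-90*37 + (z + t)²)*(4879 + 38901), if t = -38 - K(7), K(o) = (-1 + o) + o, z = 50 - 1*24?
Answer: -118424900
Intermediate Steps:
z = 26 (z = 50 - 24 = 26)
K(o) = -1 + 2*o
t = -51 (t = -38 - (-1 + 2*7) = -38 - (-1 + 14) = -38 - 1*13 = -38 - 13 = -51)
(-90*37 + (z + t)²)*(4879 + 38901) = (-90*37 + (26 - 51)²)*(4879 + 38901) = (-3330 + (-25)²)*43780 = (-3330 + 625)*43780 = -2705*43780 = -118424900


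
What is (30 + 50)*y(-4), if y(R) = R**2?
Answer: 1280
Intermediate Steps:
(30 + 50)*y(-4) = (30 + 50)*(-4)**2 = 80*16 = 1280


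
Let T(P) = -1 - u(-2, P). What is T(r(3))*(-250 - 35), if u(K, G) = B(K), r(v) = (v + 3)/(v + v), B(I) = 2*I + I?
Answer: -1425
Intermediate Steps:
B(I) = 3*I
r(v) = (3 + v)/(2*v) (r(v) = (3 + v)/((2*v)) = (3 + v)*(1/(2*v)) = (3 + v)/(2*v))
u(K, G) = 3*K
T(P) = 5 (T(P) = -1 - 3*(-2) = -1 - 1*(-6) = -1 + 6 = 5)
T(r(3))*(-250 - 35) = 5*(-250 - 35) = 5*(-285) = -1425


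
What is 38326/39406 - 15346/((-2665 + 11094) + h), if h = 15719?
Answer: 80192943/237894022 ≈ 0.33710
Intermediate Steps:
38326/39406 - 15346/((-2665 + 11094) + h) = 38326/39406 - 15346/((-2665 + 11094) + 15719) = 38326*(1/39406) - 15346/(8429 + 15719) = 19163/19703 - 15346/24148 = 19163/19703 - 15346*1/24148 = 19163/19703 - 7673/12074 = 80192943/237894022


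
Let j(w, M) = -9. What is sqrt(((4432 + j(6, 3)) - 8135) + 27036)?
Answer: 14*sqrt(119) ≈ 152.72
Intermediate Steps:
sqrt(((4432 + j(6, 3)) - 8135) + 27036) = sqrt(((4432 - 9) - 8135) + 27036) = sqrt((4423 - 8135) + 27036) = sqrt(-3712 + 27036) = sqrt(23324) = 14*sqrt(119)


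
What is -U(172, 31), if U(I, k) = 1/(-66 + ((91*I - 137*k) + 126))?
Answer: -1/11465 ≈ -8.7222e-5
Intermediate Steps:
U(I, k) = 1/(60 - 137*k + 91*I) (U(I, k) = 1/(-66 + ((-137*k + 91*I) + 126)) = 1/(-66 + (126 - 137*k + 91*I)) = 1/(60 - 137*k + 91*I))
-U(172, 31) = -1/(60 - 137*31 + 91*172) = -1/(60 - 4247 + 15652) = -1/11465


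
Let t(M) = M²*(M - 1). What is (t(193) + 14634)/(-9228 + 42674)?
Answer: 3583221/16723 ≈ 214.27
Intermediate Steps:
t(M) = M²*(-1 + M)
(t(193) + 14634)/(-9228 + 42674) = (193²*(-1 + 193) + 14634)/(-9228 + 42674) = (37249*192 + 14634)/33446 = (7151808 + 14634)*(1/33446) = 7166442*(1/33446) = 3583221/16723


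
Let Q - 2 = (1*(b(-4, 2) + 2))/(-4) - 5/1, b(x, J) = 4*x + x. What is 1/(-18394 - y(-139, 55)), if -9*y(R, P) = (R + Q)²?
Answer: -36/586559 ≈ -6.1375e-5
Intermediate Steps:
b(x, J) = 5*x
Q = 3/2 (Q = 2 + ((1*(5*(-4) + 2))/(-4) - 5/1) = 2 + ((1*(-20 + 2))*(-¼) - 5*1) = 2 + ((1*(-18))*(-¼) - 5) = 2 + (-18*(-¼) - 5) = 2 + (9/2 - 5) = 2 - ½ = 3/2 ≈ 1.5000)
y(R, P) = -(3/2 + R)²/9 (y(R, P) = -(R + 3/2)²/9 = -(3/2 + R)²/9)
1/(-18394 - y(-139, 55)) = 1/(-18394 - (-1)*(3 + 2*(-139))²/36) = 1/(-18394 - (-1)*(3 - 278)²/36) = 1/(-18394 - (-1)*(-275)²/36) = 1/(-18394 - (-1)*75625/36) = 1/(-18394 - 1*(-75625/36)) = 1/(-18394 + 75625/36) = 1/(-586559/36) = -36/586559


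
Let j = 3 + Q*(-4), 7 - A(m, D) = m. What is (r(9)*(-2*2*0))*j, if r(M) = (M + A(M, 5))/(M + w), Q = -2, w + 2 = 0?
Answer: 0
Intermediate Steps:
w = -2 (w = -2 + 0 = -2)
A(m, D) = 7 - m
r(M) = 7/(-2 + M) (r(M) = (M + (7 - M))/(M - 2) = 7/(-2 + M))
j = 11 (j = 3 - 2*(-4) = 3 + 8 = 11)
(r(9)*(-2*2*0))*j = ((7/(-2 + 9))*(-2*2*0))*11 = ((7/7)*(-4*0))*11 = ((7*(⅐))*0)*11 = (1*0)*11 = 0*11 = 0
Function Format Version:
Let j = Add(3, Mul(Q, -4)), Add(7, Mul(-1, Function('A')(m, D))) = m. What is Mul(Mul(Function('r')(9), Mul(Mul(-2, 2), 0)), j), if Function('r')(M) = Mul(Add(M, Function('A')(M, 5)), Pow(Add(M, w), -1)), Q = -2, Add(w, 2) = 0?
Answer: 0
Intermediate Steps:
w = -2 (w = Add(-2, 0) = -2)
Function('A')(m, D) = Add(7, Mul(-1, m))
Function('r')(M) = Mul(7, Pow(Add(-2, M), -1)) (Function('r')(M) = Mul(Add(M, Add(7, Mul(-1, M))), Pow(Add(M, -2), -1)) = Mul(7, Pow(Add(-2, M), -1)))
j = 11 (j = Add(3, Mul(-2, -4)) = Add(3, 8) = 11)
Mul(Mul(Function('r')(9), Mul(Mul(-2, 2), 0)), j) = Mul(Mul(Mul(7, Pow(Add(-2, 9), -1)), Mul(Mul(-2, 2), 0)), 11) = Mul(Mul(Mul(7, Pow(7, -1)), Mul(-4, 0)), 11) = Mul(Mul(Mul(7, Rational(1, 7)), 0), 11) = Mul(Mul(1, 0), 11) = Mul(0, 11) = 0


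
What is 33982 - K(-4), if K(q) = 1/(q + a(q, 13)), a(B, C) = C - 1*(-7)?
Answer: 543711/16 ≈ 33982.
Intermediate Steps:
a(B, C) = 7 + C (a(B, C) = C + 7 = 7 + C)
K(q) = 1/(20 + q) (K(q) = 1/(q + (7 + 13)) = 1/(q + 20) = 1/(20 + q))
33982 - K(-4) = 33982 - 1/(20 - 4) = 33982 - 1/16 = 543711/16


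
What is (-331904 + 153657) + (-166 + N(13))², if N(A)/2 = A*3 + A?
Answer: -174403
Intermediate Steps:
N(A) = 8*A (N(A) = 2*(A*3 + A) = 2*(3*A + A) = 2*(4*A) = 8*A)
(-331904 + 153657) + (-166 + N(13))² = (-331904 + 153657) + (-166 + 8*13)² = -178247 + (-166 + 104)² = -178247 + (-62)² = -178247 + 3844 = -174403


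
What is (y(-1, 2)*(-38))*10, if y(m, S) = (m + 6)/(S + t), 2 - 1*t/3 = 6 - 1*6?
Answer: -475/2 ≈ -237.50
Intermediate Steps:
t = 6 (t = 6 - 3*(6 - 1*6) = 6 - 3*(6 - 6) = 6 - 3*0 = 6 + 0 = 6)
y(m, S) = (6 + m)/(6 + S) (y(m, S) = (m + 6)/(S + 6) = (6 + m)/(6 + S))
(y(-1, 2)*(-38))*10 = (((6 - 1)/(6 + 2))*(-38))*10 = ((5/8)*(-38))*10 = -95/4*10 = -475/2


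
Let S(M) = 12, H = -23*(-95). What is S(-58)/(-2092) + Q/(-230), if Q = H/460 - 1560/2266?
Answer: -12753941/545154280 ≈ -0.023395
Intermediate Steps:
H = 2185
Q = 18407/4532 (Q = 2185/460 - 1560/2266 = 2185*(1/460) - 1560*1/2266 = 19/4 - 780/1133 = 18407/4532 ≈ 4.0616)
S(-58)/(-2092) + Q/(-230) = 12/(-2092) + (18407/4532)/(-230) = 12*(-1/2092) + (18407/4532)*(-1/230) = -3/523 - 18407/1042360 = -12753941/545154280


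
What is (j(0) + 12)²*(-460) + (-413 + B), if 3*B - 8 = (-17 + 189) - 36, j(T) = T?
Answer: -66605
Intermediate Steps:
B = 48 (B = 8/3 + ((-17 + 189) - 36)/3 = 8/3 + (172 - 36)/3 = 8/3 + (⅓)*136 = 8/3 + 136/3 = 48)
(j(0) + 12)²*(-460) + (-413 + B) = (0 + 12)²*(-460) + (-413 + 48) = 12²*(-460) - 365 = 144*(-460) - 365 = -66240 - 365 = -66605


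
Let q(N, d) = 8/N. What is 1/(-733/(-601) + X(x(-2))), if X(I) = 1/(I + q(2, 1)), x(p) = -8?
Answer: 2404/2331 ≈ 1.0313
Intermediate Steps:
X(I) = 1/(4 + I) (X(I) = 1/(I + 8/2) = 1/(I + 8*(1/2)) = 1/(I + 4) = 1/(4 + I))
1/(-733/(-601) + X(x(-2))) = 1/(-733/(-601) + 1/(4 - 8)) = 1/(-733*(-1/601) + 1/(-4)) = 1/(733/601 - 1/4) = 1/(2331/2404) = 2404/2331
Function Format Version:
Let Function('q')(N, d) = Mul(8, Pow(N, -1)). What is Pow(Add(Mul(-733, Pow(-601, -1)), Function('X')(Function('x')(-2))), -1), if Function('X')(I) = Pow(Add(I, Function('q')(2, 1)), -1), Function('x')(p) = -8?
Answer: Rational(2404, 2331) ≈ 1.0313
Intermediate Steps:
Function('X')(I) = Pow(Add(4, I), -1) (Function('X')(I) = Pow(Add(I, Mul(8, Pow(2, -1))), -1) = Pow(Add(I, Mul(8, Rational(1, 2))), -1) = Pow(Add(I, 4), -1) = Pow(Add(4, I), -1))
Pow(Add(Mul(-733, Pow(-601, -1)), Function('X')(Function('x')(-2))), -1) = Pow(Add(Mul(-733, Pow(-601, -1)), Pow(Add(4, -8), -1)), -1) = Pow(Add(Mul(-733, Rational(-1, 601)), Pow(-4, -1)), -1) = Pow(Add(Rational(733, 601), Rational(-1, 4)), -1) = Pow(Rational(2331, 2404), -1) = Rational(2404, 2331)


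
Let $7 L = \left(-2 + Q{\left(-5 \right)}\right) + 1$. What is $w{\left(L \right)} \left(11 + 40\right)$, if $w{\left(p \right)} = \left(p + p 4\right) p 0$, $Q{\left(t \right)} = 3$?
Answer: $0$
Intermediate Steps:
$L = \frac{2}{7}$ ($L = \frac{\left(-2 + 3\right) + 1}{7} = \frac{1 + 1}{7} = \frac{1}{7} \cdot 2 = \frac{2}{7} \approx 0.28571$)
$w{\left(p \right)} = 0$ ($w{\left(p \right)} = \left(p + 4 p\right) p 0 = 5 p p 0 = 5 p^{2} \cdot 0 = 0$)
$w{\left(L \right)} \left(11 + 40\right) = 0 \left(11 + 40\right) = 0 \cdot 51 = 0$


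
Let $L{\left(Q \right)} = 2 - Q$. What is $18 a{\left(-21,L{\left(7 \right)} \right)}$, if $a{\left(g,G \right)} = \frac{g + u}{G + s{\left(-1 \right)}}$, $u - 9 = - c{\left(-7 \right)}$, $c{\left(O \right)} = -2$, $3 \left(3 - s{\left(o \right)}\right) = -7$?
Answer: $-540$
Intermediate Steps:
$s{\left(o \right)} = \frac{16}{3}$ ($s{\left(o \right)} = 3 - - \frac{7}{3} = 3 + \frac{7}{3} = \frac{16}{3}$)
$u = 11$ ($u = 9 - -2 = 9 + 2 = 11$)
$a{\left(g,G \right)} = \frac{11 + g}{\frac{16}{3} + G}$ ($a{\left(g,G \right)} = \frac{g + 11}{G + \frac{16}{3}} = \frac{11 + g}{\frac{16}{3} + G}$)
$18 a{\left(-21,L{\left(7 \right)} \right)} = 18 \frac{3 \left(11 - 21\right)}{16 + 3 \left(2 - 7\right)} = 18 \cdot 3 \frac{1}{16 + 3 \left(2 - 7\right)} \left(-10\right) = 18 \cdot 3 \frac{1}{16 + 3 \left(-5\right)} \left(-10\right) = 18 \cdot 3 \frac{1}{16 - 15} \left(-10\right) = 18 \cdot 3 \cdot 1^{-1} \left(-10\right) = 18 \cdot 3 \cdot 1 \left(-10\right) = 18 \left(-30\right) = -540$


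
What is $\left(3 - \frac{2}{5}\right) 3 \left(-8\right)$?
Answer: $- \frac{312}{5} \approx -62.4$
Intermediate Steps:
$\left(3 - \frac{2}{5}\right) 3 \left(-8\right) = \frac{13}{5} \cdot 3 \left(-8\right) = \frac{39}{5} \left(-8\right) = - \frac{312}{5}$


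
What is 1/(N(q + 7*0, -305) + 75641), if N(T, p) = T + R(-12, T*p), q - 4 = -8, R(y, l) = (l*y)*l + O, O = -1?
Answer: -1/17785164 ≈ -5.6227e-8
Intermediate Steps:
R(y, l) = -1 + y*l² (R(y, l) = (l*y)*l - 1 = y*l² - 1 = -1 + y*l²)
q = -4 (q = 4 - 8 = -4)
N(T, p) = -1 + T - 12*T²*p² (N(T, p) = T + (-1 - 12*T²*p²) = -1 + T - 12*T²*p²)
1/(N(q + 7*0, -305) + 75641) = 1/((-1 + (-4 + 7*0) - 12*(-4 + 7*0)²*(-305)²) + 75641) = 1/((-1 + (-4 + 0) - 12*(-4 + 0)²*93025) + 75641) = 1/((-1 - 4 - 12*(-4)²*93025) + 75641) = 1/((-1 - 4 - 12*16*93025) + 75641) = 1/((-1 - 4 - 17860800) + 75641) = 1/(-17860805 + 75641) = 1/(-17785164) = -1/17785164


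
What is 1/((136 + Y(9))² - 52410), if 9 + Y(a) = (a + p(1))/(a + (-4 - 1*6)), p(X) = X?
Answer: -1/38721 ≈ -2.5826e-5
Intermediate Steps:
Y(a) = -9 + (1 + a)/(-10 + a) (Y(a) = -9 + (a + 1)/(a + (-4 - 1*6)) = -9 + (1 + a)/(a + (-4 - 6)) = -9 + (1 + a)/(a - 10) = -9 + (1 + a)/(-10 + a))
1/((136 + Y(9))² - 52410) = 1/((136 + (91 - 8*9)/(-10 + 9))² - 52410) = 1/((136 + (91 - 72)/(-1))² - 52410) = 1/((136 - 1*19)² - 52410) = 1/((136 - 19)² - 52410) = 1/(117² - 52410) = 1/(13689 - 52410) = 1/(-38721) = -1/38721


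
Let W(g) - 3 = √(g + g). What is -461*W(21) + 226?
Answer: -1157 - 461*√42 ≈ -4144.6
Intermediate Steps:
W(g) = 3 + √2*√g (W(g) = 3 + √(g + g) = 3 + √(2*g) = 3 + √2*√g)
-461*W(21) + 226 = -461*(3 + √2*√21) + 226 = -461*(3 + √42) + 226 = (-1383 - 461*√42) + 226 = -1157 - 461*√42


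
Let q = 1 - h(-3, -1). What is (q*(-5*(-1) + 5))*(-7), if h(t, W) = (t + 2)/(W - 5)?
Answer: -175/3 ≈ -58.333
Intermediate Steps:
h(t, W) = (2 + t)/(-5 + W)
q = ⅚ (q = 1 - (2 - 3)/(-5 - 1) = 1 - (-1)/(-6) = 1 - (-1)*(-1)/6 = 1 - 1*⅙ = 1 - ⅙ = ⅚ ≈ 0.83333)
(q*(-5*(-1) + 5))*(-7) = (5*(-5*(-1) + 5)/6)*(-7) = (5*(5 + 5)/6)*(-7) = ((⅚)*10)*(-7) = (25/3)*(-7) = -175/3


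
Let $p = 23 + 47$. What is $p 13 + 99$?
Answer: $1009$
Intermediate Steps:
$p = 70$
$p 13 + 99 = 70 \cdot 13 + 99 = 910 + 99 = 1009$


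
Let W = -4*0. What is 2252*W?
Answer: 0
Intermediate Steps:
W = 0
2252*W = 2252*0 = 0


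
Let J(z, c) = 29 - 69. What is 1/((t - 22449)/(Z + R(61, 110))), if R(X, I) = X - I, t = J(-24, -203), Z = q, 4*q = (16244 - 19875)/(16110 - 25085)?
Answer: 1755469/807355100 ≈ 0.0021743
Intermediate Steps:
J(z, c) = -40
q = 3631/35900 (q = ((16244 - 19875)/(16110 - 25085))/4 = (-3631/(-8975))/4 = (-3631*(-1/8975))/4 = (¼)*(3631/8975) = 3631/35900 ≈ 0.10114)
Z = 3631/35900 ≈ 0.10114
t = -40
1/((t - 22449)/(Z + R(61, 110))) = 1/((-40 - 22449)/(3631/35900 + (61 - 1*110))) = 1/(-22489/(3631/35900 + (61 - 110))) = 1/(-22489/(3631/35900 - 49)) = 1/(-22489/(-1755469/35900)) = 1/(-22489*(-35900/1755469)) = 1/(807355100/1755469) = 1755469/807355100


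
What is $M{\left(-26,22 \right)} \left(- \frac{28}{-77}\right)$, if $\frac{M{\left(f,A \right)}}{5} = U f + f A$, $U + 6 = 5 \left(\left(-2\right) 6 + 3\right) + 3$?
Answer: $\frac{13520}{11} \approx 1229.1$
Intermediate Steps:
$U = -48$ ($U = -6 + \left(5 \left(\left(-2\right) 6 + 3\right) + 3\right) = -6 + \left(5 \left(-12 + 3\right) + 3\right) = -6 + \left(5 \left(-9\right) + 3\right) = -6 + \left(-45 + 3\right) = -6 - 42 = -48$)
$M{\left(f,A \right)} = - 240 f + 5 A f$ ($M{\left(f,A \right)} = 5 \left(- 48 f + f A\right) = 5 \left(- 48 f + A f\right) = - 240 f + 5 A f$)
$M{\left(-26,22 \right)} \left(- \frac{28}{-77}\right) = 5 \left(-26\right) \left(-48 + 22\right) \left(- \frac{28}{-77}\right) = 5 \left(-26\right) \left(-26\right) \left(\left(-28\right) \left(- \frac{1}{77}\right)\right) = 3380 \cdot \frac{4}{11} = \frac{13520}{11}$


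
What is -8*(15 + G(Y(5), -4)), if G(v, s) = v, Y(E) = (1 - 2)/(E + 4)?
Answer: -1072/9 ≈ -119.11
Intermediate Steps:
Y(E) = -1/(4 + E)
-8*(15 + G(Y(5), -4)) = -8*(15 - 1/(4 + 5)) = -8*(15 - 1/9) = -8*134/9 = -1072/9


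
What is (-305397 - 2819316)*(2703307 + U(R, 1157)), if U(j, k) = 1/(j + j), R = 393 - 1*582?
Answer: -1064329373220695/126 ≈ -8.4471e+12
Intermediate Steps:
R = -189 (R = 393 - 582 = -189)
U(j, k) = 1/(2*j)
(-305397 - 2819316)*(2703307 + U(R, 1157)) = (-305397 - 2819316)*(2703307 + (1/2)/(-189)) = -3124713*(2703307 + (1/2)*(-1/189)) = -3124713*(2703307 - 1/378) = -3124713*1021850045/378 = -1064329373220695/126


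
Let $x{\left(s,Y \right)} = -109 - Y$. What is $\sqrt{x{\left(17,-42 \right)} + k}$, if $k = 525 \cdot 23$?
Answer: $2 \sqrt{3002} \approx 109.58$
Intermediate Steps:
$k = 12075$
$\sqrt{x{\left(17,-42 \right)} + k} = \sqrt{\left(-109 - -42\right) + 12075} = \sqrt{\left(-109 + 42\right) + 12075} = \sqrt{-67 + 12075} = \sqrt{12008} = 2 \sqrt{3002}$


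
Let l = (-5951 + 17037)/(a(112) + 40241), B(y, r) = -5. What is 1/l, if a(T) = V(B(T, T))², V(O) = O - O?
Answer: 40241/11086 ≈ 3.6299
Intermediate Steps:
V(O) = 0 (V(O) = O - O = 0)
a(T) = 0 (a(T) = 0² = 0)
l = 11086/40241 (l = (-5951 + 17037)/(0 + 40241) = 11086/40241 ≈ 0.27549)
1/l = 1/(11086/40241) = 40241/11086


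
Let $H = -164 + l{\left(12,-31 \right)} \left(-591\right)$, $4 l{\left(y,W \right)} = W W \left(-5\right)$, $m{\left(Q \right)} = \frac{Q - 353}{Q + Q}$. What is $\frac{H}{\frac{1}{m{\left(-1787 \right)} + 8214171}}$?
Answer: $\frac{41674352466573053}{7148} \approx 5.8302 \cdot 10^{12}$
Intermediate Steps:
$m{\left(Q \right)} = \frac{-353 + Q}{2 Q}$
$l{\left(y,W \right)} = - \frac{5 W^{2}}{4}$ ($l{\left(y,W \right)} = \frac{W W \left(-5\right)}{4} = \frac{W^{2} \left(-5\right)}{4} = \frac{\left(-5\right) W^{2}}{4} = - \frac{5 W^{2}}{4}$)
$H = \frac{2839099}{4}$ ($H = -164 + - \frac{5 \left(-31\right)^{2}}{4} \left(-591\right) = -164 + \left(- \frac{5}{4}\right) 961 \left(-591\right) = -164 - - \frac{2839755}{4} = -164 + \frac{2839755}{4} = \frac{2839099}{4} \approx 7.0978 \cdot 10^{5}$)
$\frac{H}{\frac{1}{m{\left(-1787 \right)} + 8214171}} = \frac{2839099}{4 \frac{1}{\frac{-353 - 1787}{2 \left(-1787\right)} + 8214171}} = \frac{2839099}{4 \frac{1}{\frac{1}{2} \left(- \frac{1}{1787}\right) \left(-2140\right) + 8214171}} = \frac{2839099}{4 \frac{1}{\frac{1070}{1787} + 8214171}} = \frac{2839099}{4 \frac{1}{\frac{14678724647}{1787}}} = \frac{2839099}{4 \cdot \frac{1787}{14678724647}} = \frac{2839099}{4} \cdot \frac{14678724647}{1787} = \frac{41674352466573053}{7148}$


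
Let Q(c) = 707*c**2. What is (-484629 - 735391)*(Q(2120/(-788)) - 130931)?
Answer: 5956997606477580/38809 ≈ 1.5350e+11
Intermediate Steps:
(-484629 - 735391)*(Q(2120/(-788)) - 130931) = (-484629 - 735391)*(707*(2120/(-788))**2 - 130931) = -1220020*(707*(2120*(-1/788))**2 - 130931) = -1220020*(707*(-530/197)**2 - 130931) = -1220020*(707*(280900/38809) - 130931) = -1220020*(198596300/38809 - 130931) = -1220020*(-4882704879/38809) = 5956997606477580/38809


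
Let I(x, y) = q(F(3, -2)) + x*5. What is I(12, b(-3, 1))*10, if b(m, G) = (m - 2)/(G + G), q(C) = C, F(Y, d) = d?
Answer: 580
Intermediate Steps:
b(m, G) = (-2 + m)/(2*G) (b(m, G) = (-2 + m)/((2*G)) = (-2 + m)*(1/(2*G)) = (-2 + m)/(2*G))
I(x, y) = -2 + 5*x (I(x, y) = -2 + x*5 = -2 + 5*x)
I(12, b(-3, 1))*10 = (-2 + 5*12)*10 = (-2 + 60)*10 = 58*10 = 580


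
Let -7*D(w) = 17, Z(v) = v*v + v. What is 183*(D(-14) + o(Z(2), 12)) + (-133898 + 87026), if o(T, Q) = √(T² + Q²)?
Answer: -331215/7 + 1098*√5 ≈ -44861.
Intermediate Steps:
Z(v) = v + v² (Z(v) = v² + v = v + v²)
o(T, Q) = √(Q² + T²)
D(w) = -17/7 (D(w) = -⅐*17 = -17/7)
183*(D(-14) + o(Z(2), 12)) + (-133898 + 87026) = 183*(-17/7 + √(12² + (2*(1 + 2))²)) + (-133898 + 87026) = 183*(-17/7 + √(144 + (2*3)²)) - 46872 = 183*(-17/7 + √(144 + 6²)) - 46872 = 183*(-17/7 + √(144 + 36)) - 46872 = 183*(-17/7 + √180) - 46872 = 183*(-17/7 + 6*√5) - 46872 = (-3111/7 + 1098*√5) - 46872 = -331215/7 + 1098*√5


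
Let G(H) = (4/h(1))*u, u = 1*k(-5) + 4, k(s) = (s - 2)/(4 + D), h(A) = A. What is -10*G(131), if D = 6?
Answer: -132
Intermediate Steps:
k(s) = -⅕ + s/10 (k(s) = (s - 2)/(4 + 6) = (-2 + s)/10 = (-2 + s)*(⅒) = -⅕ + s/10)
u = 33/10 (u = 1*(-⅕ + (⅒)*(-5)) + 4 = 1*(-⅕ - ½) + 4 = 1*(-7/10) + 4 = -7/10 + 4 = 33/10 ≈ 3.3000)
G(H) = 66/5 (G(H) = (4/1)*(33/10) = (4*1)*(33/10) = 4*(33/10) = 66/5)
-10*G(131) = -10*66/5 = -132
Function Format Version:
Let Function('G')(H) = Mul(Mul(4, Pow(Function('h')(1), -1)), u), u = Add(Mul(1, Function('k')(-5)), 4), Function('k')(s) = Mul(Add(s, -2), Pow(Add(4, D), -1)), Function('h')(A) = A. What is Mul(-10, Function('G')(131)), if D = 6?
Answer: -132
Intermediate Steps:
Function('k')(s) = Add(Rational(-1, 5), Mul(Rational(1, 10), s)) (Function('k')(s) = Mul(Add(s, -2), Pow(Add(4, 6), -1)) = Mul(Add(-2, s), Pow(10, -1)) = Mul(Add(-2, s), Rational(1, 10)) = Add(Rational(-1, 5), Mul(Rational(1, 10), s)))
u = Rational(33, 10) (u = Add(Mul(1, Add(Rational(-1, 5), Mul(Rational(1, 10), -5))), 4) = Add(Mul(1, Add(Rational(-1, 5), Rational(-1, 2))), 4) = Add(Mul(1, Rational(-7, 10)), 4) = Add(Rational(-7, 10), 4) = Rational(33, 10) ≈ 3.3000)
Function('G')(H) = Rational(66, 5) (Function('G')(H) = Mul(Mul(4, Pow(1, -1)), Rational(33, 10)) = Mul(Mul(4, 1), Rational(33, 10)) = Mul(4, Rational(33, 10)) = Rational(66, 5))
Mul(-10, Function('G')(131)) = Mul(-10, Rational(66, 5)) = -132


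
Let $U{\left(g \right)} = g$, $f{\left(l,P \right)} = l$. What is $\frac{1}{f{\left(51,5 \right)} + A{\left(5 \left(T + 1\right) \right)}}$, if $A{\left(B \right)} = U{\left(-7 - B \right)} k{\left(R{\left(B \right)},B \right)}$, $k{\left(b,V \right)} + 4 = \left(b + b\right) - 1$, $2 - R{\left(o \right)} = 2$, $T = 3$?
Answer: $\frac{1}{186} \approx 0.0053763$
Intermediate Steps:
$R{\left(o \right)} = 0$ ($R{\left(o \right)} = 2 - 2 = 0$)
$k{\left(b,V \right)} = -5 + 2 b$ ($k{\left(b,V \right)} = -4 + \left(\left(b + b\right) - 1\right) = -4 + \left(2 b - 1\right) = -4 + \left(-1 + 2 b\right) = -5 + 2 b$)
$A{\left(B \right)} = 35 + 5 B$ ($A{\left(B \right)} = \left(-7 - B\right) \left(-5 + 2 \cdot 0\right) = \left(-7 - B\right) \left(-5 + 0\right) = \left(-7 - B\right) \left(-5\right) = 35 + 5 B$)
$\frac{1}{f{\left(51,5 \right)} + A{\left(5 \left(T + 1\right) \right)}} = \frac{1}{51 + \left(35 + 5 \cdot 5 \left(3 + 1\right)\right)} = \frac{1}{51 + \left(35 + 5 \cdot 5 \cdot 4\right)} = \frac{1}{51 + \left(35 + 5 \cdot 20\right)} = \frac{1}{51 + \left(35 + 100\right)} = \frac{1}{51 + 135} = \frac{1}{186}$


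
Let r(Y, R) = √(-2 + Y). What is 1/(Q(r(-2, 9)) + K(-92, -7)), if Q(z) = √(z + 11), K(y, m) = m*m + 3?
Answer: 1/(52 + √(11 + 2*I)) ≈ 0.018073 - 9.808e-5*I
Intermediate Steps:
K(y, m) = 3 + m² (K(y, m) = m² + 3 = 3 + m²)
Q(z) = √(11 + z)
1/(Q(r(-2, 9)) + K(-92, -7)) = 1/(√(11 + √(-2 - 2)) + (3 + (-7)²)) = 1/(√(11 + √(-4)) + (3 + 49)) = 1/(√(11 + 2*I) + 52) = 1/(52 + √(11 + 2*I))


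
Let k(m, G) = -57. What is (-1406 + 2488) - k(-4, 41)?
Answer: 1139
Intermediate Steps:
(-1406 + 2488) - k(-4, 41) = (-1406 + 2488) - 1*(-57) = 1082 + 57 = 1139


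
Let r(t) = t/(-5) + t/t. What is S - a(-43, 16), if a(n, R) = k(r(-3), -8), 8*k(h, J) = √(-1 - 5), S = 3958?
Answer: 3958 - I*√6/8 ≈ 3958.0 - 0.30619*I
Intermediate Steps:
r(t) = 1 - t/5 (r(t) = t*(-⅕) + 1 = -t/5 + 1 = 1 - t/5)
k(h, J) = I*√6/8 (k(h, J) = √(-1 - 5)/8 = √(-6)/8 = (I*√6)/8 = I*√6/8)
a(n, R) = I*√6/8
S - a(-43, 16) = 3958 - I*√6/8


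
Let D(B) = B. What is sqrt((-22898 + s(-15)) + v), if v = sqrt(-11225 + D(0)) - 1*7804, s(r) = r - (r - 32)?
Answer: sqrt(-30670 + 5*I*sqrt(449)) ≈ 0.3025 + 175.13*I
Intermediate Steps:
s(r) = 32 (s(r) = r - (-32 + r) = r + (32 - r) = 32)
v = -7804 + 5*I*sqrt(449) (v = sqrt(-11225 + 0) - 1*7804 = sqrt(-11225) - 7804 = 5*I*sqrt(449) - 7804 = -7804 + 5*I*sqrt(449) ≈ -7804.0 + 105.95*I)
sqrt((-22898 + s(-15)) + v) = sqrt((-22898 + 32) + (-7804 + 5*I*sqrt(449))) = sqrt(-22866 + (-7804 + 5*I*sqrt(449))) = sqrt(-30670 + 5*I*sqrt(449))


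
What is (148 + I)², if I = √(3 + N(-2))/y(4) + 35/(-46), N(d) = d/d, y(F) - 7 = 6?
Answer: 7768835881/357604 ≈ 21725.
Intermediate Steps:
y(F) = 13 (y(F) = 7 + 6 = 13)
N(d) = 1
I = -363/598 (I = √(3 + 1)/13 + 35/(-46) = √4*(1/13) + 35*(-1/46) = 2*(1/13) - 35/46 = 2/13 - 35/46 = -363/598 ≈ -0.60702)
(148 + I)² = (148 - 363/598)² = (88141/598)² = 7768835881/357604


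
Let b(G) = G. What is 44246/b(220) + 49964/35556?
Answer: 198025357/977790 ≈ 202.52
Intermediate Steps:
44246/b(220) + 49964/35556 = 44246/220 + 49964/35556 = 44246*(1/220) + 49964*(1/35556) = 22123/110 + 12491/8889 = 198025357/977790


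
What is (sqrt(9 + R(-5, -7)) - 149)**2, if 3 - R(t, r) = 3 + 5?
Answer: 21609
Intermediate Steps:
R(t, r) = -5 (R(t, r) = 3 - (3 + 5) = 3 - 1*8 = 3 - 8 = -5)
(sqrt(9 + R(-5, -7)) - 149)**2 = (sqrt(9 - 5) - 149)**2 = (sqrt(4) - 149)**2 = (2 - 149)**2 = (-147)**2 = 21609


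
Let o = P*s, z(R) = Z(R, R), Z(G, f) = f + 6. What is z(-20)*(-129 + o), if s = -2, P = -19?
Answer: 1274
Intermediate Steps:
Z(G, f) = 6 + f
z(R) = 6 + R
o = 38 (o = -19*(-2) = 38)
z(-20)*(-129 + o) = (6 - 20)*(-129 + 38) = -14*(-91) = 1274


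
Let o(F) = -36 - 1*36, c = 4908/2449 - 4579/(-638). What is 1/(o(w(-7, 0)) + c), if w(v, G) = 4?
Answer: -1562462/98151989 ≈ -0.015919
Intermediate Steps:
c = 14345275/1562462 (c = 4908*(1/2449) - 4579*(-1/638) = 4908/2449 + 4579/638 = 14345275/1562462 ≈ 9.1812)
o(F) = -72 (o(F) = -36 - 36 = -72)
1/(o(w(-7, 0)) + c) = 1/(-72 + 14345275/1562462) = 1/(-98151989/1562462) = -1562462/98151989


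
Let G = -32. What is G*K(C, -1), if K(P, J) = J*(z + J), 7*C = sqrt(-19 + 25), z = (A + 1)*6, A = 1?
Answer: 352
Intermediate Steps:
z = 12 (z = (1 + 1)*6 = 2*6 = 12)
C = sqrt(6)/7 (C = sqrt(-19 + 25)/7 = sqrt(6)/7 ≈ 0.34993)
K(P, J) = J*(12 + J)
G*K(C, -1) = -(-32)*(12 - 1) = -(-32)*11 = -32*(-11) = 352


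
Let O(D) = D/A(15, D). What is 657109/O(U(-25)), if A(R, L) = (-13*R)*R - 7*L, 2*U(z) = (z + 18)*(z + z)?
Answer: -109080094/7 ≈ -1.5583e+7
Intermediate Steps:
U(z) = z*(18 + z) (U(z) = ((z + 18)*(z + z))/2 = ((18 + z)*(2*z))/2 = (2*z*(18 + z))/2 = z*(18 + z))
A(R, L) = -13*R² - 7*L
O(D) = D/(-2925 - 7*D) (O(D) = D/(-13*15² - 7*D) = D/(-13*225 - 7*D) = D/(-2925 - 7*D))
657109/O(U(-25)) = 657109/((-(-25*(18 - 25))/(2925 + 7*(-25*(18 - 25))))) = 657109/((-(-25*(-7))/(2925 + 7*(-25*(-7))))) = 657109/((-1*175/(2925 + 7*175))) = 657109/((-1*175/(2925 + 1225))) = 657109/((-1*175/4150)) = 657109/((-1*175*1/4150)) = 657109/(-7/166) = 657109*(-166/7) = -109080094/7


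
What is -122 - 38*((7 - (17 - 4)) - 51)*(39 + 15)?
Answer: 116842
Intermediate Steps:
-122 - 38*((7 - (17 - 4)) - 51)*(39 + 15) = -122 - 38*((7 - 1*13) - 51)*54 = -122 - 38*((7 - 13) - 51)*54 = -122 - 38*(-6 - 51)*54 = -122 - (-2166)*54 = -122 - 38*(-3078) = -122 + 116964 = 116842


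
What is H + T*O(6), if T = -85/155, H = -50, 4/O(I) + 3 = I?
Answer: -4718/93 ≈ -50.731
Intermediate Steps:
O(I) = 4/(-3 + I)
T = -17/31 (T = -85*1/155 = -17/31 ≈ -0.54839)
H + T*O(6) = -50 - 68/(31*(-3 + 6)) = -50 - 68/(31*3) = -50 - 17/31*4/3 = -50 - 68/93 = -4718/93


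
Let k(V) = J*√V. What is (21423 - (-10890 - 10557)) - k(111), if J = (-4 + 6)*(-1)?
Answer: 42870 + 2*√111 ≈ 42891.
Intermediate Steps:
J = -2 (J = 2*(-1) = -2)
k(V) = -2*√V
(21423 - (-10890 - 10557)) - k(111) = (21423 - (-10890 - 10557)) - (-2)*√111 = (21423 - 1*(-21447)) + 2*√111 = (21423 + 21447) + 2*√111 = 42870 + 2*√111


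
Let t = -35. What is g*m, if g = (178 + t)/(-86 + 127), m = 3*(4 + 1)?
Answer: 2145/41 ≈ 52.317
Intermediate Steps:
m = 15 (m = 3*5 = 15)
g = 143/41 (g = (178 - 35)/(-86 + 127) = 143/41 ≈ 3.4878)
g*m = (143/41)*15 = 2145/41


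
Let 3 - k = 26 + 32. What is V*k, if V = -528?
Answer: 29040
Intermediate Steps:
k = -55 (k = 3 - (26 + 32) = 3 - 1*58 = 3 - 58 = -55)
V*k = -528*(-55) = 29040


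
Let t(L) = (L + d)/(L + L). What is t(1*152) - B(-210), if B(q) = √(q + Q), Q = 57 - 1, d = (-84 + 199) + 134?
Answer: 401/304 - I*√154 ≈ 1.3191 - 12.41*I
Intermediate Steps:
d = 249 (d = 115 + 134 = 249)
t(L) = (249 + L)/(2*L) (t(L) = (L + 249)/(L + L) = (249 + L)/((2*L)) = (249 + L)*(1/(2*L)) = (249 + L)/(2*L))
Q = 56
B(q) = √(56 + q) (B(q) = √(q + 56) = √(56 + q))
t(1*152) - B(-210) = (249 + 1*152)/(2*((1*152))) - √(56 - 210) = (½)*(249 + 152)/152 - √(-154) = (½)*(1/152)*401 - I*√154 = 401/304 - I*√154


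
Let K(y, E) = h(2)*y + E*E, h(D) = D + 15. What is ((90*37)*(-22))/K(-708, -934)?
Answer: -3663/43016 ≈ -0.085154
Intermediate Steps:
h(D) = 15 + D
K(y, E) = E² + 17*y (K(y, E) = (15 + 2)*y + E*E = 17*y + E² = E² + 17*y)
((90*37)*(-22))/K(-708, -934) = ((90*37)*(-22))/((-934)² + 17*(-708)) = (3330*(-22))/(872356 - 12036) = -73260/860320 = -73260*1/860320 = -3663/43016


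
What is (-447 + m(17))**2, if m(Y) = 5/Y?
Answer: 57668836/289 ≈ 1.9955e+5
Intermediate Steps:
(-447 + m(17))**2 = (-447 + 5/17)**2 = (-7594/17)**2 = 57668836/289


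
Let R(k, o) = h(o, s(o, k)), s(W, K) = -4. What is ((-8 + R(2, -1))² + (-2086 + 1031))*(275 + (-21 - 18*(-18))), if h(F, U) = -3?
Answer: -539852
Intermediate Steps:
R(k, o) = -3
((-8 + R(2, -1))² + (-2086 + 1031))*(275 + (-21 - 18*(-18))) = ((-8 - 3)² + (-2086 + 1031))*(275 + (-21 - 18*(-18))) = ((-11)² - 1055)*(275 + (-21 + 324)) = (121 - 1055)*(275 + 303) = -934*578 = -539852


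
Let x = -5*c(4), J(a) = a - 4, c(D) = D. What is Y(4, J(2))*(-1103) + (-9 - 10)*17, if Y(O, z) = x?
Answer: 21737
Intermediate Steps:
J(a) = -4 + a
x = -20 (x = -5*4 = -20)
Y(O, z) = -20
Y(4, J(2))*(-1103) + (-9 - 10)*17 = -20*(-1103) + (-9 - 10)*17 = 22060 - 19*17 = 22060 - 323 = 21737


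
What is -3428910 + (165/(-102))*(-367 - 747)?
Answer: -58260835/17 ≈ -3.4271e+6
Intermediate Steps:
-3428910 + (165/(-102))*(-367 - 747) = -3428910 + (165*(-1/102))*(-1114) = -3428910 - 55/34*(-1114) = -3428910 + 30635/17 = -58260835/17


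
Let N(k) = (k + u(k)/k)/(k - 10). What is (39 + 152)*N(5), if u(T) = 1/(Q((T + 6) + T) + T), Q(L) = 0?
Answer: -24066/125 ≈ -192.53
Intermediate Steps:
u(T) = 1/T (u(T) = 1/(0 + T) = 1/T)
N(k) = (k + k**(-2))/(-10 + k) (N(k) = (k + 1/(k*k))/(k - 10) = (k + k**(-2))/(-10 + k))
(39 + 152)*N(5) = (39 + 152)*((1 + 5**3)/(5**2*(-10 + 5))) = 191*((1/25)*(1 + 125)/(-5)) = 191*((1/25)*(-1/5)*126) = 191*(-126/125) = -24066/125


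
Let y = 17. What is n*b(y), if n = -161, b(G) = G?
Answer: -2737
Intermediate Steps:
n*b(y) = -161*17 = -2737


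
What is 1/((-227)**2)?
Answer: 1/51529 ≈ 1.9407e-5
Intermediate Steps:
1/((-227)**2) = 1/51529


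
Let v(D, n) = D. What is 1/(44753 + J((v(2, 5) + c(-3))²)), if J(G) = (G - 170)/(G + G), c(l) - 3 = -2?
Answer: 18/805393 ≈ 2.2349e-5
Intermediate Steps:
c(l) = 1 (c(l) = 3 - 2 = 1)
J(G) = (-170 + G)/(2*G) (J(G) = (-170 + G)/((2*G)) = (-170 + G)*(1/(2*G)) = (-170 + G)/(2*G))
1/(44753 + J((v(2, 5) + c(-3))²)) = 1/(44753 + (-170 + (2 + 1)²)/(2*((2 + 1)²))) = 1/(44753 + (-170 + 3²)/(2*(3²))) = 1/(44753 + (½)*(-170 + 9)/9) = 1/(44753 + (½)*(⅑)*(-161)) = 1/(44753 - 161/18) = 1/(805393/18) = 18/805393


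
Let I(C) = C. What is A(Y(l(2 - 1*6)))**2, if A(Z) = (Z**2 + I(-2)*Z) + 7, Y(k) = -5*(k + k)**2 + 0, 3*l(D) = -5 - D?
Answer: 1760929/6561 ≈ 268.39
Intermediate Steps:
l(D) = -5/3 - D/3 (l(D) = (-5 - D)/3 = -5/3 - D/3)
Y(k) = -20*k**2 (Y(k) = -5*4*k**2 + 0 = -20*k**2 + 0 = -20*k**2)
A(Z) = 7 + Z**2 - 2*Z (A(Z) = (Z**2 - 2*Z) + 7 = 7 + Z**2 - 2*Z)
A(Y(l(2 - 1*6)))**2 = (7 + (-20*(-5/3 - (2 - 1*6)/3)**2)**2 - (-40)*(-5/3 - (2 - 1*6)/3)**2)**2 = (7 + (-20*(-5/3 - (2 - 6)/3)**2)**2 - (-40)*(-5/3 - (2 - 6)/3)**2)**2 = (7 + (-20*(-5/3 - 1/3*(-4))**2)**2 - (-40)*(-5/3 - 1/3*(-4))**2)**2 = (7 + (-20*(-5/3 + 4/3)**2)**2 - (-40)*(-5/3 + 4/3)**2)**2 = (7 + (-20*(-1/3)**2)**2 - (-40)*(-1/3)**2)**2 = (7 + (-20*1/9)**2 - (-40)/9)**2 = (7 + (-20/9)**2 - 2*(-20/9))**2 = (7 + 400/81 + 40/9)**2 = (1327/81)**2 = 1760929/6561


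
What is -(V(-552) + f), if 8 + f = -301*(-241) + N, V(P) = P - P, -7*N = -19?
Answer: -507750/7 ≈ -72536.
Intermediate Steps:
N = 19/7 (N = -1/7*(-19) = 19/7 ≈ 2.7143)
V(P) = 0
f = 507750/7 (f = -8 + (-301*(-241) + 19/7) = -8 + (72541 + 19/7) = -8 + 507806/7 = 507750/7 ≈ 72536.)
-(V(-552) + f) = -(0 + 507750/7) = -1*507750/7 = -507750/7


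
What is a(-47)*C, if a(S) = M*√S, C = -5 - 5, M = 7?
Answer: -70*I*√47 ≈ -479.9*I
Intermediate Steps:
C = -10
a(S) = 7*√S
a(-47)*C = (7*√(-47))*(-10) = (7*(I*√47))*(-10) = (7*I*√47)*(-10) = -70*I*√47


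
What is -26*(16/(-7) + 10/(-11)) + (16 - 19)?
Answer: 6165/77 ≈ 80.065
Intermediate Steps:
-26*(16/(-7) + 10/(-11)) + (16 - 19) = -26*(16*(-⅐) + 10*(-1/11)) - 3 = -26*(-16/7 - 10/11) - 3 = -26*(-246/77) - 3 = 6396/77 - 3 = 6165/77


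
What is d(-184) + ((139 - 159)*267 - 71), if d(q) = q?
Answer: -5595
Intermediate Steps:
d(-184) + ((139 - 159)*267 - 71) = -184 + ((139 - 159)*267 - 71) = -184 + (-20*267 - 71) = -184 + (-5340 - 71) = -184 - 5411 = -5595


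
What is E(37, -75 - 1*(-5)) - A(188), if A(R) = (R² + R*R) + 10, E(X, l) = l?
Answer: -70768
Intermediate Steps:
A(R) = 10 + 2*R² (A(R) = (R² + R²) + 10 = 2*R² + 10 = 10 + 2*R²)
E(37, -75 - 1*(-5)) - A(188) = (-75 - 1*(-5)) - (10 + 2*188²) = (-75 + 5) - (10 + 2*35344) = -70 - (10 + 70688) = -70 - 1*70698 = -70 - 70698 = -70768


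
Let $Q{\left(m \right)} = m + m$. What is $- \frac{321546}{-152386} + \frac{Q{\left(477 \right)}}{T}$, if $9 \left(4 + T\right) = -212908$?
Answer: $\frac{16790726307}{8112421096} \approx 2.0698$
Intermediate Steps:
$Q{\left(m \right)} = 2 m$
$T = - \frac{212944}{9}$ ($T = -4 + \frac{1}{9} \left(-212908\right) = -4 - \frac{212908}{9} = - \frac{212944}{9} \approx -23660.0$)
$- \frac{321546}{-152386} + \frac{Q{\left(477 \right)}}{T} = - \frac{321546}{-152386} + \frac{2 \cdot 477}{- \frac{212944}{9}} = \left(-321546\right) \left(- \frac{1}{152386}\right) + 954 \left(- \frac{9}{212944}\right) = \frac{160773}{76193} - \frac{4293}{106472} = \frac{16790726307}{8112421096}$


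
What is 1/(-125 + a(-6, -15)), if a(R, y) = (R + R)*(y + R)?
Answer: 1/127 ≈ 0.0078740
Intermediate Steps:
a(R, y) = 2*R*(R + y) (a(R, y) = (2*R)*(R + y) = 2*R*(R + y))
1/(-125 + a(-6, -15)) = 1/(-125 + 2*(-6)*(-6 - 15)) = 1/(-125 + 2*(-6)*(-21)) = 1/(-125 + 252) = 1/127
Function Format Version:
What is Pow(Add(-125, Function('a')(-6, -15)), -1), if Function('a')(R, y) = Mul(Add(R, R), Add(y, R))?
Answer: Rational(1, 127) ≈ 0.0078740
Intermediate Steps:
Function('a')(R, y) = Mul(2, R, Add(R, y)) (Function('a')(R, y) = Mul(Mul(2, R), Add(R, y)) = Mul(2, R, Add(R, y)))
Pow(Add(-125, Function('a')(-6, -15)), -1) = Pow(Add(-125, Mul(2, -6, Add(-6, -15))), -1) = Pow(Add(-125, Mul(2, -6, -21)), -1) = Pow(Add(-125, 252), -1) = Pow(127, -1) = Rational(1, 127)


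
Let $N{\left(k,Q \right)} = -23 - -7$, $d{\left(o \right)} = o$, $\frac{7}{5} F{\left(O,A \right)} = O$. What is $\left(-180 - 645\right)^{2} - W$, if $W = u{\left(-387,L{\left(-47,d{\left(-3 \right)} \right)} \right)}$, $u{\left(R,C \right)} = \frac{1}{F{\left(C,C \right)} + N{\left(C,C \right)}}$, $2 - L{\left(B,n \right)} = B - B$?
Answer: $\frac{69423757}{102} \approx 6.8063 \cdot 10^{5}$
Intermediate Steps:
$F{\left(O,A \right)} = \frac{5 O}{7}$
$N{\left(k,Q \right)} = -16$ ($N{\left(k,Q \right)} = -23 + 7 = -16$)
$L{\left(B,n \right)} = 2$ ($L{\left(B,n \right)} = 2 - \left(B - B\right) = 2 - 0 = 2 + 0 = 2$)
$u{\left(R,C \right)} = \frac{1}{-16 + \frac{5 C}{7}}$ ($u{\left(R,C \right)} = \frac{1}{\frac{5 C}{7} - 16} = \frac{1}{-16 + \frac{5 C}{7}}$)
$W = - \frac{7}{102}$ ($W = \frac{7}{-112 + 5 \cdot 2} = \frac{7}{-112 + 10} = \frac{7}{-102} = 7 \left(- \frac{1}{102}\right) = - \frac{7}{102} \approx -0.068627$)
$\left(-180 - 645\right)^{2} - W = \left(-180 - 645\right)^{2} - - \frac{7}{102} = \left(-825\right)^{2} + \frac{7}{102} = 680625 + \frac{7}{102} = \frac{69423757}{102}$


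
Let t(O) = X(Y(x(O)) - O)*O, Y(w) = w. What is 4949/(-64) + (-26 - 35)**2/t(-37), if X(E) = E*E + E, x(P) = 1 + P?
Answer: -302185/2368 ≈ -127.61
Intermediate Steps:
X(E) = E + E**2 (X(E) = E**2 + E = E + E**2)
t(O) = 2*O (t(O) = (((1 + O) - O)*(1 + ((1 + O) - O)))*O = (1*(1 + 1))*O = (1*2)*O = 2*O)
4949/(-64) + (-26 - 35)**2/t(-37) = 4949/(-64) + (-26 - 35)**2/((2*(-37))) = 4949*(-1/64) + (-61)**2/(-74) = -4949/64 + 3721*(-1/74) = -4949/64 - 3721/74 = -302185/2368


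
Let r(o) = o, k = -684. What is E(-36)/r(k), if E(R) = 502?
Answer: -251/342 ≈ -0.73392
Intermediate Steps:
E(-36)/r(k) = 502/(-684) = 502*(-1/684) = -251/342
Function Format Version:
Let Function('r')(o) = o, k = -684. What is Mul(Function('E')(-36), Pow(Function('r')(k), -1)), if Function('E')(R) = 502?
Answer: Rational(-251, 342) ≈ -0.73392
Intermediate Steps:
Mul(Function('E')(-36), Pow(Function('r')(k), -1)) = Mul(502, Pow(-684, -1)) = Mul(502, Rational(-1, 684)) = Rational(-251, 342)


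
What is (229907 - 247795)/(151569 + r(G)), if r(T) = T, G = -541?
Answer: -4472/37757 ≈ -0.11844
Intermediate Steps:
(229907 - 247795)/(151569 + r(G)) = (229907 - 247795)/(151569 - 541) = -17888/151028 = -17888*1/151028 = -4472/37757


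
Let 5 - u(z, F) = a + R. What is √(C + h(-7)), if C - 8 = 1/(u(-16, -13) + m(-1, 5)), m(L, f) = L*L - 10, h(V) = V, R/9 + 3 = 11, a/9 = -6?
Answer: √462/22 ≈ 0.97701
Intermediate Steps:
a = -54 (a = 9*(-6) = -54)
R = 72 (R = -27 + 9*11 = -27 + 99 = 72)
u(z, F) = -13 (u(z, F) = 5 - (-54 + 72) = 5 - 1*18 = 5 - 18 = -13)
m(L, f) = -10 + L² (m(L, f) = L² - 10 = -10 + L²)
C = 175/22 (C = 8 + 1/(-13 + (-10 + (-1)²)) = 8 + 1/(-13 + (-10 + 1)) = 8 + 1/(-13 - 9) = 8 + 1/(-22) = 8 - 1/22 = 175/22 ≈ 7.9545)
√(C + h(-7)) = √(175/22 - 7) = √(21/22) = √462/22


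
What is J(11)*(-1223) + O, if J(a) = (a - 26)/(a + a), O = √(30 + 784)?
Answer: 18345/22 + √814 ≈ 862.39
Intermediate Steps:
O = √814 ≈ 28.531
J(a) = (-26 + a)/(2*a) (J(a) = (-26 + a)/((2*a)) = (-26 + a)*(1/(2*a)) = (-26 + a)/(2*a))
J(11)*(-1223) + O = ((½)*(-26 + 11)/11)*(-1223) + √814 = ((½)*(1/11)*(-15))*(-1223) + √814 = -15/22*(-1223) + √814 = 18345/22 + √814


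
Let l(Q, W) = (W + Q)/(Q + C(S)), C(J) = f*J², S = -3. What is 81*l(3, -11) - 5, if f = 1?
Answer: -59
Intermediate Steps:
C(J) = J² (C(J) = 1*J² = J²)
l(Q, W) = (Q + W)/(9 + Q) (l(Q, W) = (W + Q)/(Q + (-3)²) = (Q + W)/(Q + 9) = (Q + W)/(9 + Q))
81*l(3, -11) - 5 = 81*((3 - 11)/(9 + 3)) - 5 = 81*(-8/12) - 5 = 81*((1/12)*(-8)) - 5 = 81*(-⅔) - 5 = -54 - 5 = -59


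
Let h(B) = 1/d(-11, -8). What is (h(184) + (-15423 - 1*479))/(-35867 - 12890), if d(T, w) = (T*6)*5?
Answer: 5247661/16089810 ≈ 0.32615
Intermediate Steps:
d(T, w) = 30*T (d(T, w) = (6*T)*5 = 30*T)
h(B) = -1/330 (h(B) = 1/(30*(-11)) = 1/(-330) = -1/330)
(h(184) + (-15423 - 1*479))/(-35867 - 12890) = (-1/330 + (-15423 - 1*479))/(-35867 - 12890) = (-1/330 + (-15423 - 479))/(-48757) = (-1/330 - 15902)*(-1/48757) = -5247661/330*(-1/48757) = 5247661/16089810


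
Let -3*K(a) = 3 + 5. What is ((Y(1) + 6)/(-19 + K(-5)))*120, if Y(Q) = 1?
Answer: -504/13 ≈ -38.769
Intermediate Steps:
K(a) = -8/3 (K(a) = -(3 + 5)/3 = -1/3*8 = -8/3)
((Y(1) + 6)/(-19 + K(-5)))*120 = ((1 + 6)/(-19 - 8/3))*120 = (7/(-65/3))*120 = (7*(-3/65))*120 = -21/65*120 = -504/13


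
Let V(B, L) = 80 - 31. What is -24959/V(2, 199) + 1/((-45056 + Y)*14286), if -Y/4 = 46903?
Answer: -82961096503081/162870857352 ≈ -509.37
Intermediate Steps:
V(B, L) = 49
Y = -187612 (Y = -4*46903 = -187612)
-24959/V(2, 199) + 1/((-45056 + Y)*14286) = -24959/49 + 1/(-45056 - 187612*14286) = -24959*1/49 + (1/14286)/(-232668) = -24959/49 - 1/232668*1/14286 = -24959/49 - 1/3323895048 = -82961096503081/162870857352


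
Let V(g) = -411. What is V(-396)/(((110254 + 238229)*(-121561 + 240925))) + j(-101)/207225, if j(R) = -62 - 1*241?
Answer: -466806355093/319251792932100 ≈ -0.0014622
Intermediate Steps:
j(R) = -303 (j(R) = -62 - 241 = -303)
V(-396)/(((110254 + 238229)*(-121561 + 240925))) + j(-101)/207225 = -411*1/((-121561 + 240925)*(110254 + 238229)) - 303/207225 = -411/(348483*119364) - 303*1/207225 = -411/41596324812 - 101/69075 = -411*1/41596324812 - 101/69075 = -137/13865441604 - 101/69075 = -466806355093/319251792932100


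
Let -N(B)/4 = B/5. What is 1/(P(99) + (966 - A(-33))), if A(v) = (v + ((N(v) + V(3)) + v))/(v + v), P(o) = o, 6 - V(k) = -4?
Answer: 165/175651 ≈ 0.00093936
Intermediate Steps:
V(k) = 10 (V(k) = 6 - 1*(-4) = 6 + 4 = 10)
N(B) = -4*B/5
A(v) = (10 + 6*v/5)/(2*v) (A(v) = (v + ((-4*v/5 + 10) + v))/(v + v) = (v + ((10 - 4*v/5) + v))/((2*v)) = (v + (10 + v/5))*(1/(2*v)) = (10 + 6*v/5)*(1/(2*v)) = (10 + 6*v/5)/(2*v))
1/(P(99) + (966 - A(-33))) = 1/(99 + (966 - (⅗ + 5/(-33)))) = 1/(99 + (966 - (⅗ + 5*(-1/33)))) = 1/(99 + (966 - (⅗ - 5/33))) = 1/(99 + (966 - 1*74/165)) = 1/(99 + (966 - 74/165)) = 1/(99 + 159316/165) = 1/(175651/165) = 165/175651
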